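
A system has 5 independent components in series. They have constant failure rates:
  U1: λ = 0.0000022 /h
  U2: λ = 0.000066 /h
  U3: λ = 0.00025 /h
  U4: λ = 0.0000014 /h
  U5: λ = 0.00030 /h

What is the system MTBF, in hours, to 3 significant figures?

Series of exponential components: λ_sys = Σ λ_i
λ_sys = 0.0000022 + 0.000066 + 0.00025 + 0.0000014 + 0.00030 = 6.1960e-04 /h
MTBF = 1 / λ_sys = 1610 h

1610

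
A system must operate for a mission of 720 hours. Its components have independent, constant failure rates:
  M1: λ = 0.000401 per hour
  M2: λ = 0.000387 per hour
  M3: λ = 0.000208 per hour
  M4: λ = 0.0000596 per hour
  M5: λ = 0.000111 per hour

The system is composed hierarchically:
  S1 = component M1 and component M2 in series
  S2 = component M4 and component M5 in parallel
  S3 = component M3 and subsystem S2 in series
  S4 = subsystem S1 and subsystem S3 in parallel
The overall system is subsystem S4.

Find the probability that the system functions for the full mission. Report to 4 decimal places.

R(M1) = exp(−0.000401 × 720) = 0.749222
R(M2) = exp(−0.000387 × 720) = 0.756812
R(M3) = exp(−0.000208 × 720) = 0.860915
R(M4) = exp(−0.0000596 × 720) = 0.957996
R(M5) = exp(−0.000111 × 720) = 0.923190
Series (M1 and M2): 0.749222 × 0.756812 = 0.567020
Parallel (M4 and M5): 1 − (1 − 0.957996)(1 − 0.923190) = 0.996774
Series (M3 and [0.996774]): 0.860915 × 0.996774 = 0.858138
Parallel ([0.567020] and [0.858138]): 1 − (1 − 0.567020)(1 − 0.858138) = 0.9386

0.9386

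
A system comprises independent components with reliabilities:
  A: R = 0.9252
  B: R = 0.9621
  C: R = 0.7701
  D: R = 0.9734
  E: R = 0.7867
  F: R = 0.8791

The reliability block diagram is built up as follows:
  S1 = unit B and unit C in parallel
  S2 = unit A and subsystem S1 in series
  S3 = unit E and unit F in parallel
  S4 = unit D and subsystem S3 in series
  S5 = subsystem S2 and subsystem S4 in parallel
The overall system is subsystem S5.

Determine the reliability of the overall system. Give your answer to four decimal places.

0.9957

Parallel (B and C): 1 − (1 − 0.962100)(1 − 0.770100) = 0.991287
Series (A and [0.991287]): 0.925200 × 0.991287 = 0.917139
Parallel (E and F): 1 − (1 − 0.786700)(1 − 0.879100) = 0.974212
Series (D and [0.974212]): 0.973400 × 0.974212 = 0.948298
Parallel ([0.917139] and [0.948298]): 1 − (1 − 0.917139)(1 − 0.948298) = 0.9957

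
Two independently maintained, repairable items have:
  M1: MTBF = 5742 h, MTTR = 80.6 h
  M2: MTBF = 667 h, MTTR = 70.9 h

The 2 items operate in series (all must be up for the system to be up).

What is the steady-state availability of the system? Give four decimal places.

0.8914

A(M1) = MTBF/(MTBF+MTTR) = 5742/(5742+80.6) = 0.986157
A(M2) = MTBF/(MTBF+MTTR) = 667/(667+70.9) = 0.903917
Series availability: 0.986157 × 0.903917 = 0.8914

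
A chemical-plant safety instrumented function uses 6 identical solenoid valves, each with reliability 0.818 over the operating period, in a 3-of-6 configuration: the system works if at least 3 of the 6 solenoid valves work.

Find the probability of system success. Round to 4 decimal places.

0.9880

R = Σ_{i=3}^{6} C(6,i) p^i (1−p)^{6−i} with p = 0.818
C(6,3)·0.818^3·0.182^3 = 0.065994
C(6,4)·0.818^4·0.182^2 = 0.222458
C(6,5)·0.818^5·0.182^1 = 0.399935
C(6,6)·0.818^6·0.182^0 = 0.299585
Sum = 0.9880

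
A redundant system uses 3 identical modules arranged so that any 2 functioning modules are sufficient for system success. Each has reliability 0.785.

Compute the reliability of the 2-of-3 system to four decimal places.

R = Σ_{i=2}^{3} C(3,i) p^i (1−p)^{3−i} with p = 0.785
C(3,2)·0.785^2·0.215^1 = 0.397465
C(3,3)·0.785^3·0.215^0 = 0.483737
Sum = 0.8812

0.8812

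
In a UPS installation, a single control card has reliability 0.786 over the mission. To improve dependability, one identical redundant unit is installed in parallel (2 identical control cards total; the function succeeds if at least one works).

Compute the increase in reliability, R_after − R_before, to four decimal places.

R_before = 0.786
R_after = 1 − (1 − 0.786)^2 = 0.9542
ΔR = 0.9542 − 0.786 = 0.1682

0.1682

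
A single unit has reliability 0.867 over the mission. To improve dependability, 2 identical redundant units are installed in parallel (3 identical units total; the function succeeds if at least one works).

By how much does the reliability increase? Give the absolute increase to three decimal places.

R_before = 0.867
R_after = 1 − (1 − 0.867)^3 = 0.998
ΔR = 0.998 − 0.867 = 0.131

0.131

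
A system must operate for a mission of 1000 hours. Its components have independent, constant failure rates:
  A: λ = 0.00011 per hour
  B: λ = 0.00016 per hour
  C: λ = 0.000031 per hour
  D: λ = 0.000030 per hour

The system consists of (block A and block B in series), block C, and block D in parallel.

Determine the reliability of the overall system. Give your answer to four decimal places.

R(A) = exp(−0.00011 × 1000) = 0.895834
R(B) = exp(−0.00016 × 1000) = 0.852144
R(C) = exp(−0.000031 × 1000) = 0.969476
R(D) = exp(−0.000030 × 1000) = 0.970446
Series (A and B): 0.895834 × 0.852144 = 0.763380
Parallel ([0.763380], C, and D): 1 − (1 − 0.763380)(1 − 0.969476)(1 − 0.970446) = 0.9998

0.9998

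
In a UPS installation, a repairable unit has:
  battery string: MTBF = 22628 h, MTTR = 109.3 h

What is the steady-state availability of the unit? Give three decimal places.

A(battery string) = MTBF/(MTBF+MTTR) = 22628/(22628+109.3) = 0.995

0.995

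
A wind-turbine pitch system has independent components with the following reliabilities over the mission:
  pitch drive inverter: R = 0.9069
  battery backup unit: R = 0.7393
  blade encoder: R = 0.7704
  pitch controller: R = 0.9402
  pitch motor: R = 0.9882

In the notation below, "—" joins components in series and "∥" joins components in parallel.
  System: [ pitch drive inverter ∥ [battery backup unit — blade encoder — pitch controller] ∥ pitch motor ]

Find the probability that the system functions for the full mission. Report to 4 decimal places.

Series (battery backup unit, blade encoder, and pitch controller): 0.739300 × 0.770400 × 0.940200 = 0.535497
Parallel (pitch drive inverter, [0.535497], and pitch motor): 1 − (1 − 0.906900)(1 − 0.535497)(1 − 0.988200) = 0.9995

0.9995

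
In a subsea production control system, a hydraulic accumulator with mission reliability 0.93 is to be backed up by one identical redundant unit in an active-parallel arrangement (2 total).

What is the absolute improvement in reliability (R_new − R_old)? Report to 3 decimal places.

0.065

R_before = 0.93
R_after = 1 − (1 − 0.93)^2 = 0.995
ΔR = 0.995 − 0.93 = 0.065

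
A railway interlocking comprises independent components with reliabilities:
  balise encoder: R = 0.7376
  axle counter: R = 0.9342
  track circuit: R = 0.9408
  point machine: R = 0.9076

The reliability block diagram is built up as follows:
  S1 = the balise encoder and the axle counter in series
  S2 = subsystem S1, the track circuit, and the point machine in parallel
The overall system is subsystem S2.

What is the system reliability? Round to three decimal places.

0.998

Series (balise encoder and axle counter): 0.73760 × 0.93420 = 0.68907
Parallel ([0.68907], track circuit, and point machine): 1 − (1 − 0.68907)(1 − 0.94080)(1 − 0.90760) = 0.998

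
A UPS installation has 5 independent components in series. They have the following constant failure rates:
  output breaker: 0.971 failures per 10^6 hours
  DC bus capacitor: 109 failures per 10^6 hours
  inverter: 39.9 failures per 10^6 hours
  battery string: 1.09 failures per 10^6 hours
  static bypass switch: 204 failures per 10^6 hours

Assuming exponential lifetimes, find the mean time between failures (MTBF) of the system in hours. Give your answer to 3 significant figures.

2820

Series of exponential components: λ_sys = Σ λ_i
λ_sys = 0.000000971 + 0.000109 + 0.0000399 + 0.00000109 + 0.000204 = 3.5496e-04 /h
MTBF = 1 / λ_sys = 2820 h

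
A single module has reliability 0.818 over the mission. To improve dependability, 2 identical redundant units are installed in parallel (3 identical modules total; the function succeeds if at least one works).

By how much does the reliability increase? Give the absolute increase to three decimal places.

R_before = 0.818
R_after = 1 − (1 − 0.818)^3 = 0.994
ΔR = 0.994 − 0.818 = 0.176

0.176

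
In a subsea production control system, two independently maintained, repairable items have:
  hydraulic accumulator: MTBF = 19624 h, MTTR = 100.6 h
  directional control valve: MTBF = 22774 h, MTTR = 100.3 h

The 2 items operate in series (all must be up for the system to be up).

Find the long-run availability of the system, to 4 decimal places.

0.9905

A(hydraulic accumulator) = MTBF/(MTBF+MTTR) = 19624/(19624+100.6) = 0.994900
A(directional control valve) = MTBF/(MTBF+MTTR) = 22774/(22774+100.3) = 0.995615
Series availability: 0.994900 × 0.995615 = 0.9905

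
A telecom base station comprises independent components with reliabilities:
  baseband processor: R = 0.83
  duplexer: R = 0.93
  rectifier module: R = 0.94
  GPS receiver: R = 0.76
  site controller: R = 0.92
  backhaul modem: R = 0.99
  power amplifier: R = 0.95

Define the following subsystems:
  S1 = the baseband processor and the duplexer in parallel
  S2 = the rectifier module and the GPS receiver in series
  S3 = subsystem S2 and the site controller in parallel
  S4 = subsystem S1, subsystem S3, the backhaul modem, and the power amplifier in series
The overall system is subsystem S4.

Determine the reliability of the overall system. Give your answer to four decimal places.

Parallel (baseband processor and duplexer): 1 − (1 − 0.830000)(1 − 0.930000) = 0.988100
Series (rectifier module and GPS receiver): 0.940000 × 0.760000 = 0.714400
Parallel ([0.714400] and site controller): 1 − (1 − 0.714400)(1 − 0.920000) = 0.977152
Series ([0.988100], [0.977152], backhaul modem, and power amplifier): 0.988100 × 0.977152 × 0.990000 × 0.950000 = 0.9081

0.9081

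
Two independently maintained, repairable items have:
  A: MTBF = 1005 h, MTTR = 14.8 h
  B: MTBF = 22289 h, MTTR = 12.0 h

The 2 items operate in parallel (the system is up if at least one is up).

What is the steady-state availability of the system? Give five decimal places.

A(A) = MTBF/(MTBF+MTTR) = 1005/(1005+14.8) = 0.985487
A(B) = MTBF/(MTBF+MTTR) = 22289/(22289+12.0) = 0.999462
Parallel availability: 1 − (1 − 0.985487)(1 − 0.999462) = 0.99999

0.99999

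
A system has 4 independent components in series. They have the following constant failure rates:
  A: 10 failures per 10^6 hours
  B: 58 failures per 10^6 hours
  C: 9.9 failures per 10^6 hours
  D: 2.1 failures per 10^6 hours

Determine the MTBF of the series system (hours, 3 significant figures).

12500

Series of exponential components: λ_sys = Σ λ_i
λ_sys = 0.000010 + 0.000058 + 0.0000099 + 0.0000021 = 8.0000e-05 /h
MTBF = 1 / λ_sys = 12500 h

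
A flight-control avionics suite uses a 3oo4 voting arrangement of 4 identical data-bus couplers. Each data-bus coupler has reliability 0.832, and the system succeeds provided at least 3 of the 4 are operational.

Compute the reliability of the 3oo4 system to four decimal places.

0.8662

R = Σ_{i=3}^{4} C(4,i) p^i (1−p)^{4−i} with p = 0.832
C(4,3)·0.832^3·0.168^1 = 0.387025
C(4,4)·0.832^4·0.168^0 = 0.479174
Sum = 0.8662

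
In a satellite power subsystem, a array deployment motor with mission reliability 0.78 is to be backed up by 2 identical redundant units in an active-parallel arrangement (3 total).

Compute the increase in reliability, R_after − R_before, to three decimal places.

R_before = 0.78
R_after = 1 − (1 − 0.78)^3 = 0.989
ΔR = 0.989 − 0.78 = 0.209

0.209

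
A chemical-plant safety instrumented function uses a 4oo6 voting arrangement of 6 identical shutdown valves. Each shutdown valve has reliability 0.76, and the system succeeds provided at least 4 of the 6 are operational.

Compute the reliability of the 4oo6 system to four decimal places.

0.8461

R = Σ_{i=4}^{6} C(6,i) p^i (1−p)^{6−i} with p = 0.76
C(6,4)·0.76^4·0.24^2 = 0.288249
C(6,5)·0.76^5·0.24^1 = 0.365116
C(6,6)·0.76^6·0.24^0 = 0.192700
Sum = 0.8461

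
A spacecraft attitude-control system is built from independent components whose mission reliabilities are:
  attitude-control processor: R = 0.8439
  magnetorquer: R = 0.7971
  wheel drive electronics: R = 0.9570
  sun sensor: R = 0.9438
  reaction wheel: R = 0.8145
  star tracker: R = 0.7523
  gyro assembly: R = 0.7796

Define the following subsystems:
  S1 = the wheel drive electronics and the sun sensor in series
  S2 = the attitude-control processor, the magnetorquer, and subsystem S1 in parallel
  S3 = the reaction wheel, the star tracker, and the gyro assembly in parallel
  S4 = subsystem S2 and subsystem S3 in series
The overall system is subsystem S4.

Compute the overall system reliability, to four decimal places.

0.9868

Series (wheel drive electronics and sun sensor): 0.957000 × 0.943800 = 0.903217
Parallel (attitude-control processor, magnetorquer, and [0.903217]): 1 − (1 − 0.843900)(1 − 0.797100)(1 − 0.903217) = 0.996935
Parallel (reaction wheel, star tracker, and gyro assembly): 1 − (1 − 0.814500)(1 − 0.752300)(1 − 0.779600) = 0.989873
Series ([0.996935] and [0.989873]): 0.996935 × 0.989873 = 0.9868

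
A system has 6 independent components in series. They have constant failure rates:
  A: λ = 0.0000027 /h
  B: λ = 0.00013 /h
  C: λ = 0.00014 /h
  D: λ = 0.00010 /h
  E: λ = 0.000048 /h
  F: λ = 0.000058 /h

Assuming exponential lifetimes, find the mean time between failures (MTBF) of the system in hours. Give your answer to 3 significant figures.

Series of exponential components: λ_sys = Σ λ_i
λ_sys = 0.0000027 + 0.00013 + 0.00014 + 0.00010 + 0.000048 + 0.000058 = 4.7870e-04 /h
MTBF = 1 / λ_sys = 2090 h

2090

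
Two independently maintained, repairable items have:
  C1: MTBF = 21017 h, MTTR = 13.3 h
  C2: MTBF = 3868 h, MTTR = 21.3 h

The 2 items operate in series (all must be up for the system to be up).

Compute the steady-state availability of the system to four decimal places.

0.9939

A(C1) = MTBF/(MTBF+MTTR) = 21017/(21017+13.3) = 0.999368
A(C2) = MTBF/(MTBF+MTTR) = 3868/(3868+21.3) = 0.994523
Series availability: 0.999368 × 0.994523 = 0.9939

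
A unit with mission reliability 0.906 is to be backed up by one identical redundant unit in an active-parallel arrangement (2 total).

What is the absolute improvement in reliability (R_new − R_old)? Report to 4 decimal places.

R_before = 0.906
R_after = 1 − (1 − 0.906)^2 = 0.9912
ΔR = 0.9912 − 0.906 = 0.0852

0.0852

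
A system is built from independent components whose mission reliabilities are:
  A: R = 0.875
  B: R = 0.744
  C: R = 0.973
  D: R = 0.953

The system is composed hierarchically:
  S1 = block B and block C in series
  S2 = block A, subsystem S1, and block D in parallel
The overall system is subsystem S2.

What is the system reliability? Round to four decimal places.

0.9984

Series (B and C): 0.744000 × 0.973000 = 0.723912
Parallel (A, [0.723912], and D): 1 − (1 − 0.875000)(1 − 0.723912)(1 − 0.953000) = 0.9984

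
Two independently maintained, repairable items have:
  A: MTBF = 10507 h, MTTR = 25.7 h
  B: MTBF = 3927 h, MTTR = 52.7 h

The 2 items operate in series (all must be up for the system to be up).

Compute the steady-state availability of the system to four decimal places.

A(A) = MTBF/(MTBF+MTTR) = 10507/(10507+25.7) = 0.997560
A(B) = MTBF/(MTBF+MTTR) = 3927/(3927+52.7) = 0.986758
Series availability: 0.997560 × 0.986758 = 0.9844

0.9844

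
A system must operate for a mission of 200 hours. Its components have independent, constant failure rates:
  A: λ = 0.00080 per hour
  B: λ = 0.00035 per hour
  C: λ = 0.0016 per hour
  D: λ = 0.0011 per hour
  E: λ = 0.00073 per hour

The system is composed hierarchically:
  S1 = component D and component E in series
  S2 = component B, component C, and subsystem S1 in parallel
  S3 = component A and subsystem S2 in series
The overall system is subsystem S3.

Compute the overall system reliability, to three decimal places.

R(A) = exp(−0.00080 × 200) = 0.85214
R(B) = exp(−0.00035 × 200) = 0.93239
R(C) = exp(−0.0016 × 200) = 0.72615
R(D) = exp(−0.0011 × 200) = 0.80252
R(E) = exp(−0.00073 × 200) = 0.86416
Series (D and E): 0.80252 × 0.86416 = 0.69351
Parallel (B, C, and [0.69351]): 1 − (1 − 0.93239)(1 − 0.72615)(1 − 0.69351) = 0.99433
Series (A and [0.99433]): 0.85214 × 0.99433 = 0.847

0.847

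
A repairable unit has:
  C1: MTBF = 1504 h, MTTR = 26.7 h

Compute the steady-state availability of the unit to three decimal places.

0.983

A(C1) = MTBF/(MTBF+MTTR) = 1504/(1504+26.7) = 0.983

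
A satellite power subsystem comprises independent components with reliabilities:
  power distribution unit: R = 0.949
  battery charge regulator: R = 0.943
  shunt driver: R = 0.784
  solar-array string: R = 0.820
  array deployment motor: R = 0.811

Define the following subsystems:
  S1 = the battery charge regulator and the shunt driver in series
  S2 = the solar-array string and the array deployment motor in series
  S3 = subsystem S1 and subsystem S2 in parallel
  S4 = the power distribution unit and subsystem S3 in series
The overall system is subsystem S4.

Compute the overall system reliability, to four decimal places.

0.8661

Series (battery charge regulator and shunt driver): 0.943000 × 0.784000 = 0.739312
Series (solar-array string and array deployment motor): 0.820000 × 0.811000 = 0.665020
Parallel ([0.739312] and [0.665020]): 1 − (1 − 0.739312)(1 − 0.665020) = 0.912675
Series (power distribution unit and [0.912675]): 0.949000 × 0.912675 = 0.8661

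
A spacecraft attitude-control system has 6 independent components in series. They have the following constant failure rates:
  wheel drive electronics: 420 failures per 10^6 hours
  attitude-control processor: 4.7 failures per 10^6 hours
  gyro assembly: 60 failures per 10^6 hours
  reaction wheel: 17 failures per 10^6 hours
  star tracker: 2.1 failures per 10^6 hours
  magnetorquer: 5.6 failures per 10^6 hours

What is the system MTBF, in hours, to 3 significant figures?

1960

Series of exponential components: λ_sys = Σ λ_i
λ_sys = 0.00042 + 0.0000047 + 0.000060 + 0.000017 + 0.0000021 + 0.0000056 = 5.0940e-04 /h
MTBF = 1 / λ_sys = 1960 h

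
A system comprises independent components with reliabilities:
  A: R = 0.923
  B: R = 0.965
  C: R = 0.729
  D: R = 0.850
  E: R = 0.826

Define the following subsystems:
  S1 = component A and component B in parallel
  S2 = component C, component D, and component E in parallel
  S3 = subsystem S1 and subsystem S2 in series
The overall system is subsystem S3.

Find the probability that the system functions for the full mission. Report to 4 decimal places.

0.9903

Parallel (A and B): 1 − (1 − 0.923000)(1 − 0.965000) = 0.997305
Parallel (C, D, and E): 1 − (1 − 0.729000)(1 − 0.850000)(1 − 0.826000) = 0.992927
Series ([0.997305] and [0.992927]): 0.997305 × 0.992927 = 0.9903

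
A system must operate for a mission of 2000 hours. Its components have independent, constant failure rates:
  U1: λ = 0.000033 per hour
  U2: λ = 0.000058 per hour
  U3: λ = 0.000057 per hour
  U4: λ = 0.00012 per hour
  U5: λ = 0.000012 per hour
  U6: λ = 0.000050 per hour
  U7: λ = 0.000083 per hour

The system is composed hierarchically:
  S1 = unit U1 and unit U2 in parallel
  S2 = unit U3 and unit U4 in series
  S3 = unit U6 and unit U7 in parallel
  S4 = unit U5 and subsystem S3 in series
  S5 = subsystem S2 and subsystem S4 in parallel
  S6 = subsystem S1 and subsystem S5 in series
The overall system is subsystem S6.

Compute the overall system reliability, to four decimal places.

R(U1) = exp(−0.000033 × 2000) = 0.936131
R(U2) = exp(−0.000058 × 2000) = 0.890475
R(U3) = exp(−0.000057 × 2000) = 0.892258
R(U4) = exp(−0.00012 × 2000) = 0.786628
R(U5) = exp(−0.000012 × 2000) = 0.976286
R(U6) = exp(−0.000050 × 2000) = 0.904837
R(U7) = exp(−0.000083 × 2000) = 0.847046
Parallel (U1 and U2): 1 − (1 − 0.936131)(1 − 0.890475) = 0.993005
Series (U3 and U4): 0.892258 × 0.786628 = 0.701875
Parallel (U6 and U7): 1 − (1 − 0.904837)(1 − 0.847046) = 0.985444
Series (U5 and [0.985444]): 0.976286 × 0.985444 = 0.962075
Parallel ([0.701875] and [0.962075]): 1 − (1 − 0.701875)(1 − 0.962075) = 0.988694
Series ([0.993005] and [0.988694]): 0.993005 × 0.988694 = 0.9818

0.9818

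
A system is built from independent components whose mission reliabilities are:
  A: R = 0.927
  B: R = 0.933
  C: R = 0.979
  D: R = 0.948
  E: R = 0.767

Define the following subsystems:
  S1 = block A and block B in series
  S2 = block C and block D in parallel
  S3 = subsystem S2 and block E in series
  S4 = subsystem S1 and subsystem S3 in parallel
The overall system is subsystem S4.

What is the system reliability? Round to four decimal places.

Series (A and B): 0.927000 × 0.933000 = 0.864891
Parallel (C and D): 1 − (1 − 0.979000)(1 − 0.948000) = 0.998908
Series ([0.998908] and E): 0.998908 × 0.767000 = 0.766162
Parallel ([0.864891] and [0.766162]): 1 − (1 − 0.864891)(1 − 0.766162) = 0.9684

0.9684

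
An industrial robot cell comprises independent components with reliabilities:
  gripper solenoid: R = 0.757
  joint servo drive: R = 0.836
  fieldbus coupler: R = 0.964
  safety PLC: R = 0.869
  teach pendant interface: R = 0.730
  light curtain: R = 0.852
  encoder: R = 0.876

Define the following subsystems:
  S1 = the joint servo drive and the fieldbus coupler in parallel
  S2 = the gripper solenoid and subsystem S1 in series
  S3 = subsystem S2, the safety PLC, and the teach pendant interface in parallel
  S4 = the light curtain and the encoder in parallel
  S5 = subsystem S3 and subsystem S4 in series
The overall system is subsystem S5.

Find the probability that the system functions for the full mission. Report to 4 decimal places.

0.9731

Parallel (joint servo drive and fieldbus coupler): 1 − (1 − 0.836000)(1 − 0.964000) = 0.994096
Series (gripper solenoid and [0.994096]): 0.757000 × 0.994096 = 0.752531
Parallel ([0.752531], safety PLC, and teach pendant interface): 1 − (1 − 0.752531)(1 − 0.869000)(1 − 0.730000) = 0.991247
Parallel (light curtain and encoder): 1 − (1 − 0.852000)(1 − 0.876000) = 0.981648
Series ([0.991247] and [0.981648]): 0.991247 × 0.981648 = 0.9731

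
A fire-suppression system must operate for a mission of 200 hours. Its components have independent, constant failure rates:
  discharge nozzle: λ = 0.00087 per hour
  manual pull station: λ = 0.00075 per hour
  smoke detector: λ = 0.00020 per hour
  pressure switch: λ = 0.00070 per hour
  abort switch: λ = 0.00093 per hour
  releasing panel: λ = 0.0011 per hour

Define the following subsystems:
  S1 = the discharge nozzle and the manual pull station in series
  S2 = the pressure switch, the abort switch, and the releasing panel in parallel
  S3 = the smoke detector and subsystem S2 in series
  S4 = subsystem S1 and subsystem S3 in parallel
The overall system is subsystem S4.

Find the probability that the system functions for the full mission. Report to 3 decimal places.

0.988

R(discharge nozzle) = exp(−0.00087 × 200) = 0.84030
R(manual pull station) = exp(−0.00075 × 200) = 0.86071
R(smoke detector) = exp(−0.00020 × 200) = 0.96079
R(pressure switch) = exp(−0.00070 × 200) = 0.86936
R(abort switch) = exp(−0.00093 × 200) = 0.83027
R(releasing panel) = exp(−0.0011 × 200) = 0.80252
Series (discharge nozzle and manual pull station): 0.84030 × 0.86071 = 0.72325
Parallel (pressure switch, abort switch, and releasing panel): 1 − (1 − 0.86936)(1 − 0.83027)(1 − 0.80252) = 0.99562
Series (smoke detector and [0.99562]): 0.96079 × 0.99562 = 0.95658
Parallel ([0.72325] and [0.95658]): 1 − (1 − 0.72325)(1 − 0.95658) = 0.988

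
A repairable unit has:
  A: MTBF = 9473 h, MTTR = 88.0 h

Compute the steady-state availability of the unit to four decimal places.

A(A) = MTBF/(MTBF+MTTR) = 9473/(9473+88.0) = 0.9908

0.9908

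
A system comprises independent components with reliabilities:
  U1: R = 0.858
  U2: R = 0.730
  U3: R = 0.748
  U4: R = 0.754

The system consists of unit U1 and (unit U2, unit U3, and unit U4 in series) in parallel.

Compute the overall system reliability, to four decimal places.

Series (U2, U3, and U4): 0.730000 × 0.748000 × 0.754000 = 0.411714
Parallel (U1 and [0.411714]): 1 − (1 − 0.858000)(1 − 0.411714) = 0.9165

0.9165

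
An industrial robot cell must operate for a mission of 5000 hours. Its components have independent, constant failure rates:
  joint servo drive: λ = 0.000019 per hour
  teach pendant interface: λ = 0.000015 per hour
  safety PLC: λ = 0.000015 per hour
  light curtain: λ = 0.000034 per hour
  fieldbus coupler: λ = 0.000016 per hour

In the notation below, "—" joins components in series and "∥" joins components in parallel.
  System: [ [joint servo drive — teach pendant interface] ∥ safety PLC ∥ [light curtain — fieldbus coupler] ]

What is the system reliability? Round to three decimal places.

R(joint servo drive) = exp(−0.000019 × 5000) = 0.90937
R(teach pendant interface) = exp(−0.000015 × 5000) = 0.92774
R(safety PLC) = exp(−0.000015 × 5000) = 0.92774
R(light curtain) = exp(−0.000034 × 5000) = 0.84366
R(fieldbus coupler) = exp(−0.000016 × 5000) = 0.92312
Series (joint servo drive and teach pendant interface): 0.90937 × 0.92774 = 0.84366
Series (light curtain and fieldbus coupler): 0.84366 × 0.92312 = 0.77880
Parallel ([0.84366], safety PLC, and [0.77880]): 1 − (1 − 0.84366)(1 − 0.92774)(1 − 0.77880) = 0.998

0.998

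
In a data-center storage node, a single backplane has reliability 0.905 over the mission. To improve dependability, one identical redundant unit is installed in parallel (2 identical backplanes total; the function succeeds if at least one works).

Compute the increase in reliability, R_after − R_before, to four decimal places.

0.0860

R_before = 0.905
R_after = 1 − (1 − 0.905)^2 = 0.9910
ΔR = 0.9910 − 0.905 = 0.0860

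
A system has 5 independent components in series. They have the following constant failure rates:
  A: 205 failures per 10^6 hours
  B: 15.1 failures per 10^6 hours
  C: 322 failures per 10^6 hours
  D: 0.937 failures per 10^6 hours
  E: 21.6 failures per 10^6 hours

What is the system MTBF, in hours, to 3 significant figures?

1770

Series of exponential components: λ_sys = Σ λ_i
λ_sys = 0.000205 + 0.0000151 + 0.000322 + 0.000000937 + 0.0000216 = 5.6464e-04 /h
MTBF = 1 / λ_sys = 1770 h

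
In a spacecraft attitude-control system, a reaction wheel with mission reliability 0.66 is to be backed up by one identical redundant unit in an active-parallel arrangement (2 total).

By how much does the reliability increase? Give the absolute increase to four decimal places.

0.2244

R_before = 0.66
R_after = 1 − (1 − 0.66)^2 = 0.8844
ΔR = 0.8844 − 0.66 = 0.2244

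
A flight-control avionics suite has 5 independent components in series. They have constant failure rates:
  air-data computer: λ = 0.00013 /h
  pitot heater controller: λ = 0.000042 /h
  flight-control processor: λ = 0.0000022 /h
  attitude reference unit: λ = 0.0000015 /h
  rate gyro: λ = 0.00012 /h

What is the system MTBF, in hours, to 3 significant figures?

Series of exponential components: λ_sys = Σ λ_i
λ_sys = 0.00013 + 0.000042 + 0.0000022 + 0.0000015 + 0.00012 = 2.9570e-04 /h
MTBF = 1 / λ_sys = 3380 h

3380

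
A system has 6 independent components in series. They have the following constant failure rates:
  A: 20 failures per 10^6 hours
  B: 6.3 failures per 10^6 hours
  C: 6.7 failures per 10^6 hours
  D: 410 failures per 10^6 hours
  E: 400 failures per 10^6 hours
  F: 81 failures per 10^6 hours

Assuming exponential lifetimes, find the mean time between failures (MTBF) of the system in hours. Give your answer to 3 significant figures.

Series of exponential components: λ_sys = Σ λ_i
λ_sys = 0.000020 + 0.0000063 + 0.0000067 + 0.00041 + 0.00040 + 0.000081 = 9.2400e-04 /h
MTBF = 1 / λ_sys = 1080 h

1080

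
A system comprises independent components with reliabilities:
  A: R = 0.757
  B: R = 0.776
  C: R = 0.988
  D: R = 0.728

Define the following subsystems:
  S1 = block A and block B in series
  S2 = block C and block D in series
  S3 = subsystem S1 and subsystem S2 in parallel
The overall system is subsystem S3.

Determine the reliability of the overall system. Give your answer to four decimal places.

Series (A and B): 0.757000 × 0.776000 = 0.587432
Series (C and D): 0.988000 × 0.728000 = 0.719264
Parallel ([0.587432] and [0.719264]): 1 − (1 − 0.587432)(1 − 0.719264) = 0.8842

0.8842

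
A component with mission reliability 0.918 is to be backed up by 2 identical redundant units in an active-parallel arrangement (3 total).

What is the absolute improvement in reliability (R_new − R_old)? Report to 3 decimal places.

0.081

R_before = 0.918
R_after = 1 − (1 − 0.918)^3 = 0.999
ΔR = 0.999 − 0.918 = 0.081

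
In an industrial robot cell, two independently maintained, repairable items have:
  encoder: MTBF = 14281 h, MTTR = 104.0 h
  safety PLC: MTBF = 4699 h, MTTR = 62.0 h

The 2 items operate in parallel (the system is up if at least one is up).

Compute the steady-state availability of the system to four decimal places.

0.9999

A(encoder) = MTBF/(MTBF+MTTR) = 14281/(14281+104.0) = 0.992770
A(safety PLC) = MTBF/(MTBF+MTTR) = 4699/(4699+62.0) = 0.986978
Parallel availability: 1 − (1 − 0.992770)(1 − 0.986978) = 0.9999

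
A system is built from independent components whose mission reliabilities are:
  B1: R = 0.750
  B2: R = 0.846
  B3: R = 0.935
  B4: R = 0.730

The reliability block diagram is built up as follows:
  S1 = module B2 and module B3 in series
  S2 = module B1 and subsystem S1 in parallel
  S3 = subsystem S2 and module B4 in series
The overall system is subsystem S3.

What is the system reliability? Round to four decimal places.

Series (B2 and B3): 0.846000 × 0.935000 = 0.791010
Parallel (B1 and [0.791010]): 1 − (1 − 0.750000)(1 − 0.791010) = 0.947753
Series ([0.947753] and B4): 0.947753 × 0.730000 = 0.6919

0.6919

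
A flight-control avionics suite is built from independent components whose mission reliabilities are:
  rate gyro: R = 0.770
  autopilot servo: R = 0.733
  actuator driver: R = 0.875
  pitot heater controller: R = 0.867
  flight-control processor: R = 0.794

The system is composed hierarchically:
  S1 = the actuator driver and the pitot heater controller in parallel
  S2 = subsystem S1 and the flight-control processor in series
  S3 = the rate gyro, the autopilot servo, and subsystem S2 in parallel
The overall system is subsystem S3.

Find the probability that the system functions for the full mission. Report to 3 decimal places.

0.987

Parallel (actuator driver and pitot heater controller): 1 − (1 − 0.87500)(1 − 0.86700) = 0.98338
Series ([0.98338] and flight-control processor): 0.98338 × 0.79400 = 0.78080
Parallel (rate gyro, autopilot servo, and [0.78080]): 1 − (1 − 0.77000)(1 − 0.73300)(1 − 0.78080) = 0.987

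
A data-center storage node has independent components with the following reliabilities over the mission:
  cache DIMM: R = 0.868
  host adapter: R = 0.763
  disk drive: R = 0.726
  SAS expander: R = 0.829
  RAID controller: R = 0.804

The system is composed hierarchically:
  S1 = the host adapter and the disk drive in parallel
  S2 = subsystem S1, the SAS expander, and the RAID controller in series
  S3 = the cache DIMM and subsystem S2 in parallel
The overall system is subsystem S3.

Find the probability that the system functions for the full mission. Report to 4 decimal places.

Parallel (host adapter and disk drive): 1 − (1 − 0.763000)(1 − 0.726000) = 0.935062
Series ([0.935062], SAS expander, and RAID controller): 0.935062 × 0.829000 × 0.804000 = 0.623234
Parallel (cache DIMM and [0.623234]): 1 − (1 − 0.868000)(1 − 0.623234) = 0.9503

0.9503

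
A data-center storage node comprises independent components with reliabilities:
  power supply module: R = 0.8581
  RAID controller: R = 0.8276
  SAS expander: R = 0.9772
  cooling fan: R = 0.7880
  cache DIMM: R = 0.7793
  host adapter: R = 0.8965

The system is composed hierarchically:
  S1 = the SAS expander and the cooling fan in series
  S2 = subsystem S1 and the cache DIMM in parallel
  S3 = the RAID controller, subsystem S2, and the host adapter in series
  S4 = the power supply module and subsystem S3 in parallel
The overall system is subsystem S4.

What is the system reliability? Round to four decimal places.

Series (SAS expander and cooling fan): 0.977200 × 0.788000 = 0.770034
Parallel ([0.770034] and cache DIMM): 1 − (1 − 0.770034)(1 − 0.779300) = 0.949247
Series (RAID controller, [0.949247], and host adapter): 0.827600 × 0.949247 × 0.896500 = 0.704288
Parallel (power supply module and [0.704288]): 1 − (1 − 0.858100)(1 − 0.704288) = 0.9580

0.9580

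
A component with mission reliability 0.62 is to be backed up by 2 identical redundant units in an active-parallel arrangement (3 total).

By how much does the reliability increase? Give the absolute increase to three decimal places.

R_before = 0.62
R_after = 1 − (1 − 0.62)^3 = 0.945
ΔR = 0.945 − 0.62 = 0.325

0.325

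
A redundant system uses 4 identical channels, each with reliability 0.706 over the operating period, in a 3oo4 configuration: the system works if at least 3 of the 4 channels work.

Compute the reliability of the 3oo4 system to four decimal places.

0.6623

R = Σ_{i=3}^{4} C(4,i) p^i (1−p)^{4−i} with p = 0.706
C(4,3)·0.706^3·0.294^1 = 0.413829
C(4,4)·0.706^4·0.294^0 = 0.248438
Sum = 0.6623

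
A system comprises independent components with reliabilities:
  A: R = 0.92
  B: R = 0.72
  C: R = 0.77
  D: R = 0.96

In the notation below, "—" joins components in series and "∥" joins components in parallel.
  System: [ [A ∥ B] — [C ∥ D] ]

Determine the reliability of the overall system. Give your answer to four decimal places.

Parallel (A and B): 1 − (1 − 0.920000)(1 − 0.720000) = 0.977600
Parallel (C and D): 1 − (1 − 0.770000)(1 − 0.960000) = 0.990800
Series ([0.977600] and [0.990800]): 0.977600 × 0.990800 = 0.9686

0.9686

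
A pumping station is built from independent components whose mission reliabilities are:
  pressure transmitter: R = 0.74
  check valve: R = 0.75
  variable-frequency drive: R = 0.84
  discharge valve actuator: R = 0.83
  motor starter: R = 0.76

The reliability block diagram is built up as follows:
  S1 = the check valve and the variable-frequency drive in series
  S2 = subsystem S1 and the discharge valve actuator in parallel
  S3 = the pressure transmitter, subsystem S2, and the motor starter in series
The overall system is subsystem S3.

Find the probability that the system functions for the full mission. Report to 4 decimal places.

0.5270

Series (check valve and variable-frequency drive): 0.750000 × 0.840000 = 0.630000
Parallel ([0.630000] and discharge valve actuator): 1 − (1 − 0.630000)(1 − 0.830000) = 0.937100
Series (pressure transmitter, [0.937100], and motor starter): 0.740000 × 0.937100 × 0.760000 = 0.5270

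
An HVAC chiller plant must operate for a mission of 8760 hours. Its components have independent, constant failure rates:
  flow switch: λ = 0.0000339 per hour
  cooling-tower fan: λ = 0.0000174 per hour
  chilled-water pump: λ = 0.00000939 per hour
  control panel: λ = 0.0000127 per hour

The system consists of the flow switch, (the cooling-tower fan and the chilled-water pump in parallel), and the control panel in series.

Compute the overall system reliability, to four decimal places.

0.6574

R(flow switch) = exp(−0.0000339 × 8760) = 0.743071
R(cooling-tower fan) = exp(−0.0000174 × 8760) = 0.858624
R(chilled-water pump) = exp(−0.00000939 × 8760) = 0.921036
R(control panel) = exp(−0.0000127 × 8760) = 0.894713
Parallel (cooling-tower fan and chilled-water pump): 1 − (1 − 0.858624)(1 − 0.921036) = 0.988836
Series (flow switch, [0.988836], and control panel): 0.743071 × 0.988836 × 0.894713 = 0.6574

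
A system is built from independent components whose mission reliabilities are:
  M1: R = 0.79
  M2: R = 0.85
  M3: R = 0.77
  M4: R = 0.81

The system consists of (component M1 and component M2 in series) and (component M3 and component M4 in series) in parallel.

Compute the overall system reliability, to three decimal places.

Series (M1 and M2): 0.79000 × 0.85000 = 0.67150
Series (M3 and M4): 0.77000 × 0.81000 = 0.62370
Parallel ([0.67150] and [0.62370]): 1 − (1 − 0.67150)(1 − 0.62370) = 0.876

0.876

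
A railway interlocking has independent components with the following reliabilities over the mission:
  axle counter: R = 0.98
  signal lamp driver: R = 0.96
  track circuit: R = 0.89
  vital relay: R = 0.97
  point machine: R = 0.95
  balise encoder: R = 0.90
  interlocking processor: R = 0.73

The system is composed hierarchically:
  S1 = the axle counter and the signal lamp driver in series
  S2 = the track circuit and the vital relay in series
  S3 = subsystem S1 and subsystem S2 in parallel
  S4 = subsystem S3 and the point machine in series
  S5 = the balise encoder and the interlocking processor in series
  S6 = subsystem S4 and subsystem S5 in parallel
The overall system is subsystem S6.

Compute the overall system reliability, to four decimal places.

0.9802

Series (axle counter and signal lamp driver): 0.980000 × 0.960000 = 0.940800
Series (track circuit and vital relay): 0.890000 × 0.970000 = 0.863300
Parallel ([0.940800] and [0.863300]): 1 − (1 − 0.940800)(1 − 0.863300) = 0.991907
Series ([0.991907] and point machine): 0.991907 × 0.950000 = 0.942312
Series (balise encoder and interlocking processor): 0.900000 × 0.730000 = 0.657000
Parallel ([0.942312] and [0.657000]): 1 − (1 − 0.942312)(1 − 0.657000) = 0.9802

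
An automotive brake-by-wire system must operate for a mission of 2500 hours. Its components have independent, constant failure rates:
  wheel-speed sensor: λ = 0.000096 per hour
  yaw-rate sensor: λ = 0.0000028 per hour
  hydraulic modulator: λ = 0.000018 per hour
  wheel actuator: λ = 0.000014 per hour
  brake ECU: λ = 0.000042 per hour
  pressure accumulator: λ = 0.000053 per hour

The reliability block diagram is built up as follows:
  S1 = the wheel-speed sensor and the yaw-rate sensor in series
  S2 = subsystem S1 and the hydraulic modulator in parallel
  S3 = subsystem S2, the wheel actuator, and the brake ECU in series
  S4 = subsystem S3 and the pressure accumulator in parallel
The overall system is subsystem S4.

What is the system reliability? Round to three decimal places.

0.983

R(wheel-speed sensor) = exp(−0.000096 × 2500) = 0.78663
R(yaw-rate sensor) = exp(−0.0000028 × 2500) = 0.99302
R(hydraulic modulator) = exp(−0.000018 × 2500) = 0.95600
R(wheel actuator) = exp(−0.000014 × 2500) = 0.96561
R(brake ECU) = exp(−0.000042 × 2500) = 0.90032
R(pressure accumulator) = exp(−0.000053 × 2500) = 0.87590
Series (wheel-speed sensor and yaw-rate sensor): 0.78663 × 0.99302 = 0.78114
Parallel ([0.78114] and hydraulic modulator): 1 − (1 − 0.78114)(1 − 0.95600) = 0.99037
Series ([0.99037], wheel actuator, and brake ECU): 0.99037 × 0.96561 × 0.90032 = 0.86099
Parallel ([0.86099] and pressure accumulator): 1 − (1 − 0.86099)(1 − 0.87590) = 0.983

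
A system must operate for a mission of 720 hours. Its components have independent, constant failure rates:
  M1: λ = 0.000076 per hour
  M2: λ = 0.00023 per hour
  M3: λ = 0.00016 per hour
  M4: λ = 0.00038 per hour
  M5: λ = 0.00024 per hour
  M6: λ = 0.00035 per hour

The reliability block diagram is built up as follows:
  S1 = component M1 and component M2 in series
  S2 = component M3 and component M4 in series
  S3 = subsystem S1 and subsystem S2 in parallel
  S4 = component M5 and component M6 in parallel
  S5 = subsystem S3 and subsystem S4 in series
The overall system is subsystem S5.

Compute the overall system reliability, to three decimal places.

0.903

R(M1) = exp(−0.000076 × 720) = 0.94675
R(M2) = exp(−0.00023 × 720) = 0.84739
R(M3) = exp(−0.00016 × 720) = 0.89119
R(M4) = exp(−0.00038 × 720) = 0.76064
R(M5) = exp(−0.00024 × 720) = 0.84131
R(M6) = exp(−0.00035 × 720) = 0.77724
Series (M1 and M2): 0.94675 × 0.84739 = 0.80227
Series (M3 and M4): 0.89119 × 0.76064 = 0.67787
Parallel ([0.80227] and [0.67787]): 1 − (1 − 0.80227)(1 − 0.67787) = 0.93631
Parallel (M5 and M6): 1 − (1 − 0.84131)(1 − 0.77724) = 0.96465
Series ([0.93631] and [0.96465]): 0.93631 × 0.96465 = 0.903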